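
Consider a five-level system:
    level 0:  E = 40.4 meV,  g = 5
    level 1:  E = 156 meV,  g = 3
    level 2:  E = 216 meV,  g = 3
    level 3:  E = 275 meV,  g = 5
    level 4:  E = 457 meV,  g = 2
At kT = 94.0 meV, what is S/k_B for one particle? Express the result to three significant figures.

Eᵢ/kT = 0.42979, 1.6596, 2.2979, 2.9255, 4.8617.
Z = Σ gᵢe^(−Eᵢ/kT) = 5·e^(−0.42979) + 3·e^(−1.6596) + 3·e^(−2.2979) + 5·e^(−2.9255) + 2·e^(−4.8617) = 3.2532 + 0.57065 + 0.30141 + 0.26819 + 0.015475 = 4.4089.
⟨E⟩ = Σ EᵢPᵢ = 83.100 meV.
S/k_B = ln Z + ⟨E⟩/kT = ln(4.4089) + 83.100/94.0 = 1.4836 + 0.88404 = 2.37.

2.37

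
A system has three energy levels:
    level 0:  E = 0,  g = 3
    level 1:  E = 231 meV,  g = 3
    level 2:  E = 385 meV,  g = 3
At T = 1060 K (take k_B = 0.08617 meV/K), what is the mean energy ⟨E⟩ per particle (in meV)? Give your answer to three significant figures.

k_BT = 0.08617 × 1060 K = 91.340 meV.
Eᵢ/kT = 0, 2.5290, 4.2150.
Z = Σ gᵢe^(−Eᵢ/kT) = 3·e^(−0) + 3·e^(−2.5290) + 3·e^(−4.2150) = 3.0000 + 0.23922 + 0.044317 = 3.2835.
⟨E⟩ = Σ Eᵢ gᵢe^(−Eᵢ/kT) / Z = (0·3.0000 + 231·0.23922 + 385·0.044317) / 3.2835 = 22.0 meV.

22.0 meV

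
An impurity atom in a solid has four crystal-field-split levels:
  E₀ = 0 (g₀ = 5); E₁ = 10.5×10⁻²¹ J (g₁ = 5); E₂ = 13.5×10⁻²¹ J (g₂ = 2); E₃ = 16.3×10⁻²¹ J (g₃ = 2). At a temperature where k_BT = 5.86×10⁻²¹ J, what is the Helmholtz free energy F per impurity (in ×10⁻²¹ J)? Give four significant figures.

-10.65 ×10⁻²¹ J

Eᵢ/kT = 0, 1.79181, 2.30375, 2.78157.
Z = Σ gᵢe^(−Eᵢ/kT) = 5·e^(−0) + 5·e^(−1.79181) + 2·e^(−2.30375) + 2·e^(−2.78157) = 5.00000 + 0.833291 + 0.199767 + 0.123882 = 6.15694.
F = −kT ln Z = −5.86 × ln(6.15694) = −5.86 × 1.81758 = -10.65 ×10⁻²¹ J.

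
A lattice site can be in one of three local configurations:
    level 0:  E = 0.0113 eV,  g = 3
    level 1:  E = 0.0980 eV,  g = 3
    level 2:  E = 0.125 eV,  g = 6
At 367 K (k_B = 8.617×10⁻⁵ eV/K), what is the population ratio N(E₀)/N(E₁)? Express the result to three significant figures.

k_BT = 8.617×10⁻⁵ × 367 K = 0.031624 eV.
n₀/n₁ = (g₀/g₁) exp[−(E₀−E₁)/kT] = (3/3) × exp(−(-0.0867 eV)/(0.031624 eV)) = (3/3) × exp(2.7416) = 15.5.

15.5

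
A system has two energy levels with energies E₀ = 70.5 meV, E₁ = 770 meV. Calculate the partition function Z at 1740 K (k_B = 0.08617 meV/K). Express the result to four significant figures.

k_BT = 0.08617 × 1740 K = 149.936 meV.
Eᵢ/kT = 0.470201, 5.13552.
Z = Σ e^(−Eᵢ/kT) = e^(−0.470201) + e^(−5.13552) = 0.624877 + 0.00588399 = 0.630761.

Z = 0.6308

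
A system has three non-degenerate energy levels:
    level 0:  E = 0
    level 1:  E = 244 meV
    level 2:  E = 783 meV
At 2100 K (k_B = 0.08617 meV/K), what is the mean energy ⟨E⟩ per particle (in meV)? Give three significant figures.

57.9 meV

k_BT = 0.08617 × 2100 K = 180.96 meV.
Eᵢ/kT = 0, 1.3484, 4.3269.
Z = Σ e^(−Eᵢ/kT) = e^(−0) + e^(−1.3484) + e^(−4.3269) = 1.0000 + 0.25966 + 0.013208 = 1.2729.
⟨E⟩ = Σ Eᵢ e^(−Eᵢ/kT) / Z = (0·1.0000 + 244·0.25966 + 783·0.013208) / 1.2729 = 57.9 meV.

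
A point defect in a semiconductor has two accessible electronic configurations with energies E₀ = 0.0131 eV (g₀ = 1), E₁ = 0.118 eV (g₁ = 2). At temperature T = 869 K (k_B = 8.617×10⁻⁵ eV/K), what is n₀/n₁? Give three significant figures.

k_BT = 8.617×10⁻⁵ × 869 K = 0.074882 eV.
n₀/n₁ = (g₀/g₁) exp[−(E₀−E₁)/kT] = (1/2) × exp(−(-0.1049 eV)/(0.074882 eV)) = (1/2) × exp(1.4009) = 2.03.

2.03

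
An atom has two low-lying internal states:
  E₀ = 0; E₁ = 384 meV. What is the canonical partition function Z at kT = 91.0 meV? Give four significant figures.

Eᵢ/kT = 0, 4.21978.
Z = Σ e^(−Eᵢ/kT) = e^(−0) + e^(−4.21978) = 1.00000 + 0.0147019 = 1.01470.

Z = 1.015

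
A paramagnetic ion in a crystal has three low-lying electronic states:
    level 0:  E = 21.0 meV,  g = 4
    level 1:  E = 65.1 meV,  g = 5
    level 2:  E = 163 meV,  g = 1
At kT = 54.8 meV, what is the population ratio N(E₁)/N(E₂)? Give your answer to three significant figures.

29.8

n₁/n₂ = (g₁/g₂) exp[−(E₁−E₂)/kT] = (5/1) × exp(−(-97.9 meV)/(54.8 meV)) = (5/1) × exp(1.7865) = 29.8.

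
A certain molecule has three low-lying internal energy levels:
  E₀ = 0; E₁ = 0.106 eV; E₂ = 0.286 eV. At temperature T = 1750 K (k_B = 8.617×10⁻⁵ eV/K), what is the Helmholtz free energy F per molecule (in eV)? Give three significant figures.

k_BT = 8.617×10⁻⁵ × 1750 K = 0.15080 eV.
Eᵢ/kT = 0, 0.70292, 1.8966.
Z = Σ e^(−Eᵢ/kT) = e^(−0) + e^(−0.70292) + e^(−1.8966) = 1.0000 + 0.49514 + 0.15008 = 1.6452.
F = −kT ln Z = −0.15080 × ln(1.6452) = −0.15080 × 0.49786 = -0.0751 eV.

-0.0751 eV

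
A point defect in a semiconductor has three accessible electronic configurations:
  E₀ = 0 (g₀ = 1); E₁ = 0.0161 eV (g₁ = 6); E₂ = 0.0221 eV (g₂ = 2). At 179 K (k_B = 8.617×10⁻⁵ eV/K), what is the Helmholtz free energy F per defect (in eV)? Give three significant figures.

-0.0197 eV

k_BT = 8.617×10⁻⁵ × 179 K = 0.015424 eV.
Eᵢ/kT = 0, 1.0438, 1.4328.
Z = Σ gᵢe^(−Eᵢ/kT) = 1·e^(−0) + 6·e^(−1.0438) + 2·e^(−1.4328) = 1.0000 + 2.1127 + 0.47728 = 3.5900.
F = −kT ln Z = −0.015424 × ln(3.5900) = −0.015424 × 1.2782 = -0.0197 eV.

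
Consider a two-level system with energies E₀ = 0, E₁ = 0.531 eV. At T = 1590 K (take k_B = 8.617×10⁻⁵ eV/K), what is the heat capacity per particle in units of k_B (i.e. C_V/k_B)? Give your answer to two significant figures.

k_BT = 8.617×10⁻⁵ × 1590 K = 0.1370 eV.
Eᵢ/kT = 0, 3.876.
Z = Σ e^(−Eᵢ/kT) = e^(−0) + e^(−3.876) = 1.000 + 0.02073 = 1.021.
⟨E⟩ = 0.01078 eV, ⟨E²⟩ = 0.005725 eV².
C_V/k_B = (⟨E²⟩ − ⟨E⟩²)/(kT)² = (0.005725 − 0.0001162)/0.01877 = 0.30.

0.30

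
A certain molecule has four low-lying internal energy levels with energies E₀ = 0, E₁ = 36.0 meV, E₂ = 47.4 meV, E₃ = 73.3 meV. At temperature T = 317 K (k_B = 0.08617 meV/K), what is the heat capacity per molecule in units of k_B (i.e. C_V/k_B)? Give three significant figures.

0.674

k_BT = 0.08617 × 317 K = 27.316 meV.
Eᵢ/kT = 0, 1.3179, 1.7352, 2.6834.
Z = Σ e^(−Eᵢ/kT) = e^(−0) + e^(−1.3179) + e^(−1.7352) + e^(−2.6834) = 1.0000 + 0.26770 + 0.17636 + 0.068330 = 1.5124.
⟨E⟩ = 15.211 meV, ⟨E²⟩ = 734.14 meV².
C_V/k_B = (⟨E²⟩ − ⟨E⟩²)/(kT)² = (734.14 − 231.37)/746.16 = 0.674.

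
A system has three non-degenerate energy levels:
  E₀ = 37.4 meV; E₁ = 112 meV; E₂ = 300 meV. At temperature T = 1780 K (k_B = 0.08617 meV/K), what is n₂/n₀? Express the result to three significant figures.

0.180

k_BT = 0.08617 × 1780 K = 153.38 meV.
n₂/n₀ = exp[−(E₂−E₀)/kT] = exp(−(262.6 meV)/(153.38 meV)) = exp(-1.7121) = 0.180.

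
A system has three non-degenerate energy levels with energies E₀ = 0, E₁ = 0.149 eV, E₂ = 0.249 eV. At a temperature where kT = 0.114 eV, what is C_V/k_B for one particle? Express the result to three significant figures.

0.535

Eᵢ/kT = 0, 1.3070, 2.1842.
Z = Σ e^(−Eᵢ/kT) = e^(−0) + e^(−1.3070) + e^(−2.1842) = 1.0000 + 0.27063 + 0.11257 = 1.3832.
⟨E⟩ = 0.049417 eV, ⟨E²⟩ = 0.0093896 eV².
C_V/k_B = (⟨E²⟩ − ⟨E⟩²)/(kT)² = (0.0093896 − 0.0024420)/0.012996 = 0.535.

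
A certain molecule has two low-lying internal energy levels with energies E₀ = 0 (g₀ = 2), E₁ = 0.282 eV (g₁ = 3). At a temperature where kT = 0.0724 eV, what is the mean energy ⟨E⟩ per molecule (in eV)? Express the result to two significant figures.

0.0084 eV

Eᵢ/kT = 0, 3.895.
Z = Σ gᵢe^(−Eᵢ/kT) = 2·e^(−0) + 3·e^(−3.895) = 2.000 + 0.06103 = 2.061.
⟨E⟩ = Σ Eᵢ gᵢe^(−Eᵢ/kT) / Z = (0·2.000 + 0.282·0.06103) / 2.061 = 0.0084 eV.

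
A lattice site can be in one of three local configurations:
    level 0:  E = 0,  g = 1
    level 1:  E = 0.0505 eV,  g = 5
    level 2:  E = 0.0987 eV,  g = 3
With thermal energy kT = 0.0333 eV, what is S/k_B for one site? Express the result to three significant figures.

Eᵢ/kT = 0, 1.5165, 2.9640.
Z = Σ gᵢe^(−Eᵢ/kT) = 1·e^(−0) + 5·e^(−1.5165) + 3·e^(−2.9640) = 1.0000 + 1.0974 + 0.15484 = 2.2522.
⟨E⟩ = Σ EᵢPᵢ = 0.031392 eV.
S/k_B = ln Z + ⟨E⟩/kT = ln(2.2522) + 0.031392/0.0333 = 0.81191 + 0.94270 = 1.75.

1.75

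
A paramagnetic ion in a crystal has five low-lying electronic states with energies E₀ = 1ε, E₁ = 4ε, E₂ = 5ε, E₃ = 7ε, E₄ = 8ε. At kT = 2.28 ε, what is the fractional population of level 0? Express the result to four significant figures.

Eᵢ/kT = 0.438596, 1.75439, 2.19298, 3.07018, 3.50877.
Z = Σ e^(−Eᵢ/kT) = e^(−0.438596) + e^(−1.75439) + e^(−2.19298) + e^(−3.07018) + e^(−3.50877) = 0.644941 + 0.173013 + 0.111584 + 0.0464128 + 0.0299337 = 1.00588.
P₀ = e^(−E₀/kT) / Z = 0.644941/1.00588 = 0.6412.

0.6412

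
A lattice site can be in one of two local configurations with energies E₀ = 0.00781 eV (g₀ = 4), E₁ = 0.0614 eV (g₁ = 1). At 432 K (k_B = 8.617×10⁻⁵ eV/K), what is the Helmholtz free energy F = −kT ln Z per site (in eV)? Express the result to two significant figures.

k_BT = 8.617×10⁻⁵ × 432 K = 0.03723 eV.
Eᵢ/kT = 0.2098, 1.649.
Z = Σ gᵢe^(−Eᵢ/kT) = 4·e^(−0.2098) + 1·e^(−1.649) = 3.243 + 0.1922 = 3.435.
F = −kT ln Z = −0.03723 × ln(3.435) = −0.03723 × 1.234 = -0.046 eV.

-0.046 eV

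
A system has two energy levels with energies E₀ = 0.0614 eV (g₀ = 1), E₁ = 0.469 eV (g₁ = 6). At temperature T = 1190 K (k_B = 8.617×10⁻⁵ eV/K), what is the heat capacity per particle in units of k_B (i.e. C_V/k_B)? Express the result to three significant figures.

1.44

k_BT = 8.617×10⁻⁵ × 1190 K = 0.10254 eV.
Eᵢ/kT = 0.59879, 4.5738.
Z = Σ gᵢe^(−Eᵢ/kT) = 1·e^(−0.59879) + 6·e^(−4.5738) = 0.54948 + 0.061912 = 0.61139.
⟨E⟩ = 0.10268 eV, ⟨E²⟩ = 0.025662 eV².
C_V/k_B = (⟨E²⟩ − ⟨E⟩²)/(kT)² = (0.025662 − 0.010543)/0.010514 = 1.44.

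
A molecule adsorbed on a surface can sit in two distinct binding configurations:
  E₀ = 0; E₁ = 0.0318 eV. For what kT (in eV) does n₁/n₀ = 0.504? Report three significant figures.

0.0464 eV

n₁/n₀ = exp[−(E₁−E₀)/kT] = 0.504.
⇒ (E₁−E₀)/kT = ln(1/0.504) = ln(1.9841) = 0.68517.
kT = 0.0318 eV / 0.68517 = 0.0464 eV.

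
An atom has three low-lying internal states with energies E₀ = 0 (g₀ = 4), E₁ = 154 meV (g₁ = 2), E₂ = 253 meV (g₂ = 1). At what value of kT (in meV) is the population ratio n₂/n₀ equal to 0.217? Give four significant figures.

n₂/n₀ = (g₂/g₀) exp[−(E₂−E₀)/kT] = 0.217.
⇒ (E₂−E₀)/kT = ln((1/4)/0.217) = ln(1.15207) = 0.141560.
kT = 253 meV / 0.141560 = 1787 meV.

1787 meV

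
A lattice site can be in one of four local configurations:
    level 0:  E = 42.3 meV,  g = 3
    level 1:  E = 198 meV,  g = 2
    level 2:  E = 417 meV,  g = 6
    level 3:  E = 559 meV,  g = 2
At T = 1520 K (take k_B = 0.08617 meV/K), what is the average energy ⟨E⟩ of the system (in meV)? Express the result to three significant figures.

103 meV

k_BT = 0.08617 × 1520 K = 130.98 meV.
Eᵢ/kT = 0.32295, 1.5117, 3.1837, 4.2678.
Z = Σ gᵢe^(−Eᵢ/kT) = 3·e^(−0.32295) + 2·e^(−1.5117) + 6·e^(−3.1837) + 2·e^(−4.2678) = 2.1720 + 0.44107 + 0.24859 + 0.028025 = 2.8897.
⟨E⟩ = Σ Eᵢ gᵢe^(−Eᵢ/kT) / Z = (42.3·2.1720 + 198·0.44107 + 417·0.24859 + 559·0.028025) / 2.8897 = 103 meV.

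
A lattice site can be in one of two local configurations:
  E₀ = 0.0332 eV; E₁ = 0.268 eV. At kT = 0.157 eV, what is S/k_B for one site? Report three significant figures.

0.476

Eᵢ/kT = 0.21146, 1.7070.
Z = Σ e^(−Eᵢ/kT) = e^(−0.21146) + e^(−1.7070) = 0.80940 + 0.18141 = 0.99081.
⟨E⟩ = Σ EᵢPᵢ = 0.076190 eV.
S/k_B = ln Z + ⟨E⟩/kT = ln(0.99081) + 0.076190/0.157 = -0.0092325 + 0.48529 = 0.476.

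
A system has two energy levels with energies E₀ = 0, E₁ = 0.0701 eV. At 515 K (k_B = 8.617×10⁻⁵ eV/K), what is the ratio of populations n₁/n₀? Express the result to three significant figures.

k_BT = 8.617×10⁻⁵ × 515 K = 0.044378 eV.
n₁/n₀ = exp[−(E₁−E₀)/kT] = exp(−(0.0701 eV)/(0.044378 eV)) = exp(-1.5796) = 0.206.

0.206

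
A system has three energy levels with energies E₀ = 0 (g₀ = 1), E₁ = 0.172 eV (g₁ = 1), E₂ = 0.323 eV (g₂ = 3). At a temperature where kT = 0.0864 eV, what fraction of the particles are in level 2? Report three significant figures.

Eᵢ/kT = 0, 1.9907, 3.7384.
Z = Σ gᵢe^(−Eᵢ/kT) = 1·e^(−0) + 1·e^(−1.9907) + 3·e^(−3.7384) = 1.0000 + 0.13660 + 0.071376 = 1.2080.
P₂ = g₂ e^(−E₂/kT) / Z = 0.071376/1.2080 = 0.0591.

0.0591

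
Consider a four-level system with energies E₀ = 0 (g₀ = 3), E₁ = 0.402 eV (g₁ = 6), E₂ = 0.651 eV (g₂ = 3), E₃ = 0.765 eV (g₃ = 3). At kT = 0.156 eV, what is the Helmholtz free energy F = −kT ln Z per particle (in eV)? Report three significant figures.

-0.197 eV

Eᵢ/kT = 0, 2.5769, 4.1731, 4.9038.
Z = Σ gᵢe^(−Eᵢ/kT) = 3·e^(−0) + 6·e^(−2.5769) + 3·e^(−4.1731) + 3·e^(−4.9038) = 3.0000 + 0.45606 + 0.046213 + 0.022255 = 3.5245.
F = −kT ln Z = −0.156 × ln(3.5245) = −0.156 × 1.2597 = -0.197 eV.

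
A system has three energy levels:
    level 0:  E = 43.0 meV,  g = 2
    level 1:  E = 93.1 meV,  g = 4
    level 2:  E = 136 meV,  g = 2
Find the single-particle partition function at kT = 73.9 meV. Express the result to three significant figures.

Z = 2.57

Eᵢ/kT = 0.58187, 1.2598, 1.8403.
Z = Σ gᵢe^(−Eᵢ/kT) = 2·e^(−0.58187) + 4·e^(−1.2598) + 2·e^(−1.8403) = 1.1177 + 1.1348 + 0.31754 = 2.5700.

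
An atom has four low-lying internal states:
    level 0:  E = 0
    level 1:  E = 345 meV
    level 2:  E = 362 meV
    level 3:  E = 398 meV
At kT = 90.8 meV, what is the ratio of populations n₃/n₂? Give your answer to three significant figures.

0.673

n₃/n₂ = exp[−(E₃−E₂)/kT] = exp(−(36 meV)/(90.8 meV)) = exp(-0.39648) = 0.673.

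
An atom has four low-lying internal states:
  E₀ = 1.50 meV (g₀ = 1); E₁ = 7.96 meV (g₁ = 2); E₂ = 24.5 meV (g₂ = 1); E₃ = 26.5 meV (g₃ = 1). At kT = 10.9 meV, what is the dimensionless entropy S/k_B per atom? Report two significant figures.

Eᵢ/kT = 0.1376, 0.7303, 2.248, 2.431.
Z = Σ gᵢe^(−Eᵢ/kT) = 1·e^(−0.1376) + 2·e^(−0.7303) + 1·e^(−2.248) + 1·e^(−2.431) = 0.8714 + 0.9635 + 0.1056 + 0.08795 = 2.028.
⟨E⟩ = Σ EᵢPᵢ = 6.851 meV.
S/k_B = ln Z + ⟨E⟩/kT = ln(2.028) + 6.851/10.9 = 0.7071 + 0.6285 = 1.3.

1.3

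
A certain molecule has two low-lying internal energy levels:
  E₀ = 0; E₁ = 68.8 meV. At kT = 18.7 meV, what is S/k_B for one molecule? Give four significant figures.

0.1155

Eᵢ/kT = 0, 3.67914.
Z = Σ e^(−Eᵢ/kT) = e^(−0) + e^(−3.67914) = 1.00000 + 0.0252447 = 1.02524.
⟨E⟩ = Σ EᵢPᵢ = 1.69408 meV.
S/k_B = ln Z + ⟨E⟩/kT = ln(1.02524) + 1.69408/18.7 = 0.0249267 + 0.0905925 = 0.1155.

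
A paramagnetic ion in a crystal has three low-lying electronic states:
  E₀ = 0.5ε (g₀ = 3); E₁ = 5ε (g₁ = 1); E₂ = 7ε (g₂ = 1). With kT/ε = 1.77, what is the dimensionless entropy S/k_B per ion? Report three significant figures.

Eᵢ/kT = 0.28249, 2.8249, 3.9548.
Z = Σ gᵢe^(−Eᵢ/kT) = 3·e^(−0.28249) + 1·e^(−2.8249) + 1·e^(−3.9548) = 2.2617 + 0.059315 + 0.019163 = 2.3402.
⟨E⟩ = Σ EᵢPᵢ = 0.66728 ε.
S/k_B = ln Z + ⟨E⟩/kT = ln(2.3402) + 0.66728/1.77 = 0.85024 + 0.37699 = 1.23.

1.23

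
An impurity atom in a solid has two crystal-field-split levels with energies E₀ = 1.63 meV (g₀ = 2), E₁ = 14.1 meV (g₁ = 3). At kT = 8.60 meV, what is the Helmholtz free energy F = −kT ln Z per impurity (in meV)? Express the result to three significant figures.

-6.92 meV

Eᵢ/kT = 0.18953, 1.6395.
Z = Σ gᵢe^(−Eᵢ/kT) = 2·e^(−0.18953) + 3·e^(−1.6395) = 1.6547 + 0.58223 = 2.2369.
F = −kT ln Z = −8.60 × ln(2.2369) = −8.60 × 0.80509 = -6.92 meV.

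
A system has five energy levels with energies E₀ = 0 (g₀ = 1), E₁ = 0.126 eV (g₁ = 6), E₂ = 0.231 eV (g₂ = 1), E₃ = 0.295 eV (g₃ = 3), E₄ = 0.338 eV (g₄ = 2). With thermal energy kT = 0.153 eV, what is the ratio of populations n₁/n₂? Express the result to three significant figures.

n₁/n₂ = (g₁/g₂) exp[−(E₁−E₂)/kT] = (6/1) × exp(−(-0.105 eV)/(0.153 eV)) = (6/1) × exp(0.68627) = 11.9.

11.9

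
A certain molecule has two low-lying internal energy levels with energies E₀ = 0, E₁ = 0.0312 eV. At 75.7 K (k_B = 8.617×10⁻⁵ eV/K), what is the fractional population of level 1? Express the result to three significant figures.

0.00830

k_BT = 8.617×10⁻⁵ × 75.7 K = 0.0065231 eV.
Eᵢ/kT = 0, 4.7830.
Z = Σ e^(−Eᵢ/kT) = e^(−0) + e^(−4.7830) = 1.0000 + 0.0083708 = 1.0084.
P₁ = e^(−E₁/kT) / Z = 0.0083708/1.0084 = 0.00830.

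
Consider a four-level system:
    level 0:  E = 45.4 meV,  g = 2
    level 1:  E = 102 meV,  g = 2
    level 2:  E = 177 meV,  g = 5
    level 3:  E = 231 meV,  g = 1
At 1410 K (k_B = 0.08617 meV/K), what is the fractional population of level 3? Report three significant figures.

0.0420

k_BT = 0.08617 × 1410 K = 121.50 meV.
Eᵢ/kT = 0.37366, 0.83951, 1.4568, 1.9012.
Z = Σ gᵢe^(−Eᵢ/kT) = 2·e^(−0.37366) + 2·e^(−0.83951) + 5·e^(−1.4568) + 1·e^(−1.9012) = 1.3764 + 0.86384 + 1.1649 + 0.14939 = 3.5545.
P₃ = g₃ e^(−E₃/kT) / Z = 0.14939/3.5545 = 0.0420.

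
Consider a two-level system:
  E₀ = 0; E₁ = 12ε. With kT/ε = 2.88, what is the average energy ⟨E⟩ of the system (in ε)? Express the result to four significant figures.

Eᵢ/kT = 0, 4.16667.
Z = Σ e^(−Eᵢ/kT) = e^(−0) + e^(−4.16667) = 1.00000 + 0.0155038 = 1.01550.
⟨E⟩ = Σ Eᵢ e^(−Eᵢ/kT) / Z = (0·1.00000 + 12·0.0155038) / 1.01550 = 0.1832 ε.

0.1832 ε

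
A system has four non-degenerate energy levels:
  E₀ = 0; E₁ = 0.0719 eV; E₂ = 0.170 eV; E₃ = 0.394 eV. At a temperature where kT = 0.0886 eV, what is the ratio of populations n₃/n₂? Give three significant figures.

0.0798

n₃/n₂ = exp[−(E₃−E₂)/kT] = exp(−(0.224 eV)/(0.0886 eV)) = exp(-2.5282) = 0.0798.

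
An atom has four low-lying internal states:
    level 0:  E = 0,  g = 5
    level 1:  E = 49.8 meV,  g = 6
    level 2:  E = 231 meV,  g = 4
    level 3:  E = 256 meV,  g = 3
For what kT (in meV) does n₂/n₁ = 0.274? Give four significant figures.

203.8 meV

n₂/n₁ = (g₂/g₁) exp[−(E₂−E₁)/kT] = 0.274.
⇒ (E₂−E₁)/kT = ln((4/6)/0.274) = ln(2.43309) = 0.889162.
kT = 181.2 meV / 0.889162 = 203.8 meV.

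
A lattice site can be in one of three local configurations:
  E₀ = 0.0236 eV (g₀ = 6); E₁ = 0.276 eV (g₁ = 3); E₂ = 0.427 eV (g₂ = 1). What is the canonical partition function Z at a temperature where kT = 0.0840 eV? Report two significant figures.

Z = 4.6

Eᵢ/kT = 0.2810, 3.286, 5.083.
Z = Σ gᵢe^(−Eᵢ/kT) = 6·e^(−0.2810) + 3·e^(−3.286) + 1·e^(−5.083) = 4.530 + 0.1122 + 0.006201 = 4.648.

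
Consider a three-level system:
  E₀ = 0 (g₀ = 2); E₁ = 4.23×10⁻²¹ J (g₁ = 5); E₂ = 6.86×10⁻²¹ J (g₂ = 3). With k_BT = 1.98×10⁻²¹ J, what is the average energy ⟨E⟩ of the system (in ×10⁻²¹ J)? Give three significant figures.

Eᵢ/kT = 0, 2.1364, 3.4646.
Z = Σ gᵢe^(−Eᵢ/kT) = 2·e^(−0) + 5·e^(−2.1364) + 3·e^(−3.4646) = 2.0000 + 0.59040 + 0.093857 = 2.6843.
⟨E⟩ = Σ Eᵢ gᵢe^(−Eᵢ/kT) / Z = (0·2.0000 + 4.23·0.59040 + 6.86·0.093857) / 2.6843 = 1.17 ×10⁻²¹ J.

1.17 ×10⁻²¹ J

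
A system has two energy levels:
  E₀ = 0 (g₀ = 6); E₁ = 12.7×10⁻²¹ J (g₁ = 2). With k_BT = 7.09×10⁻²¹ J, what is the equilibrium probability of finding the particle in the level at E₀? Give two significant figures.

0.95

Eᵢ/kT = 0, 1.791.
Z = Σ gᵢe^(−Eᵢ/kT) = 6·e^(−0) + 2·e^(−1.791) = 6.000 + 0.3336 = 6.334.
P₀ = g₀ e^(−E₀/kT) / Z = 6.000/6.334 = 0.95.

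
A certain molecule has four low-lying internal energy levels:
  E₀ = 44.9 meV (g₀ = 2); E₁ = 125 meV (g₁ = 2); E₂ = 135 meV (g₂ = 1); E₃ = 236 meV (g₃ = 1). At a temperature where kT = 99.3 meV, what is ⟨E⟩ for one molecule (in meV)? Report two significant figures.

Eᵢ/kT = 0.4522, 1.259, 1.360, 2.377.
Z = Σ gᵢe^(−Eᵢ/kT) = 2·e^(−0.4522) + 2·e^(−1.259) + 1·e^(−1.360) + 1·e^(−2.377) = 1.272 + 0.5679 + 0.2567 + 0.09283 = 2.189.
⟨E⟩ = Σ Eᵢ gᵢe^(−Eᵢ/kT) / Z = (44.9·1.272 + 125·0.5679 + 135·0.2567 + 236·0.09283) / 2.189 = 84 meV.

84 meV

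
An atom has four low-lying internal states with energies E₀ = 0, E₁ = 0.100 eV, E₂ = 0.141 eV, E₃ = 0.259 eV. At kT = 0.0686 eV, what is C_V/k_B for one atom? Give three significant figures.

0.737

Eᵢ/kT = 0, 1.4577, 2.0554, 3.7755.
Z = Σ e^(−Eᵢ/kT) = e^(−0) + e^(−1.4577) + e^(−2.0554) + e^(−3.7755) = 1.0000 + 0.23277 + 0.12804 + 0.022926 = 1.3837.
⟨E⟩ = 0.034161 eV, ⟨E²⟩ = 0.0046333 eV².
C_V/k_B = (⟨E²⟩ − ⟨E⟩²)/(kT)² = (0.0046333 − 0.0011670)/0.0047060 = 0.737.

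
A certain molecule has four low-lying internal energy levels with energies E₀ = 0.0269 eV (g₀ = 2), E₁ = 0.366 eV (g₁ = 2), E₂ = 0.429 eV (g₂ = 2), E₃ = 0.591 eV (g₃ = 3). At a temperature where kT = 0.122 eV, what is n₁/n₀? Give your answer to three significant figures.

n₁/n₀ = (g₁/g₀) exp[−(E₁−E₀)/kT] = (2/2) × exp(−(0.3391 eV)/(0.122 eV)) = (2/2) × exp(-2.7795) = 0.0621.

0.0621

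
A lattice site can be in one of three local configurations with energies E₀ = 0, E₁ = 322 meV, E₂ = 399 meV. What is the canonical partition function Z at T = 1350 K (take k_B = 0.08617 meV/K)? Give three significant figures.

k_BT = 0.08617 × 1350 K = 116.33 meV.
Eᵢ/kT = 0, 2.7680, 3.4299.
Z = Σ e^(−Eᵢ/kT) = e^(−0) + e^(−2.7680) + e^(−3.4299) = 1.0000 + 0.062787 + 0.032390 = 1.0952.

Z = 1.10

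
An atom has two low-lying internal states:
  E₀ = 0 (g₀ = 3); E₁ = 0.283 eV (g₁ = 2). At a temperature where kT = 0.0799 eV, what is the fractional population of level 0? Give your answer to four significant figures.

0.9811

Eᵢ/kT = 0, 3.54193.
Z = Σ gᵢe^(−Eᵢ/kT) = 3·e^(−0) + 2·e^(−3.54193) = 3.00000 + 0.0579148 = 3.05791.
P₀ = g₀ e^(−E₀/kT) / Z = 3.00000/3.05791 = 0.9811.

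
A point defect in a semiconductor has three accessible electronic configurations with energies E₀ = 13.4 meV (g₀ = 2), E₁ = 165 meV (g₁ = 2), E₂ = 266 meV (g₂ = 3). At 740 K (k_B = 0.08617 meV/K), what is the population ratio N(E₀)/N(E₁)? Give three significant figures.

10.8

k_BT = 0.08617 × 740 K = 63.766 meV.
n₀/n₁ = (g₀/g₁) exp[−(E₀−E₁)/kT] = (2/2) × exp(−(-151.6 meV)/(63.766 meV)) = (2/2) × exp(2.3774) = 10.8.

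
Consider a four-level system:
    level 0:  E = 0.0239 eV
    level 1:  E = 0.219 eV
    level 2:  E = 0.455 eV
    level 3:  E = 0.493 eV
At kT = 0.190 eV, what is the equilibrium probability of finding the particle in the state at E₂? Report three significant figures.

0.0669

Eᵢ/kT = 0.12579, 1.1526, 2.3947, 2.5947.
Z = Σ e^(−Eᵢ/kT) = e^(−0.12579) + e^(−1.1526) + e^(−2.3947) + e^(−2.5947) = 0.88180 + 0.31581 + 0.091200 + 0.074668 = 1.3635.
P₂ = e^(−E₂/kT) / Z = 0.091200/1.3635 = 0.0669.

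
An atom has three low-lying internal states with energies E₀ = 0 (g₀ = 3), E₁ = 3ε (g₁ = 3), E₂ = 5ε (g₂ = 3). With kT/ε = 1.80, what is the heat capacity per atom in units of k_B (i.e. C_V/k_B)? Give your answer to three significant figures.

0.651

Eᵢ/kT = 0, 1.6667, 2.7778.
Z = Σ gᵢe^(−Eᵢ/kT) = 3·e^(−0) + 3·e^(−1.6667) + 3·e^(−2.7778) = 3.0000 + 0.56661 + 0.18653 = 3.7531.
⟨E⟩ = 0.70141 ε, ⟨E²⟩ = 2.6012 ε².
C_V/k_B = (⟨E²⟩ − ⟨E⟩²)/(kT)² = (2.6012 − 0.49198)/3.2400 = 0.651.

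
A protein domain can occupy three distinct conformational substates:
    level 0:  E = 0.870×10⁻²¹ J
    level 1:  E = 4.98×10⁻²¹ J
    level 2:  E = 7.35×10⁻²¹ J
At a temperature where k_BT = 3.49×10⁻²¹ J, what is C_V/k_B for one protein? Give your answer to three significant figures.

0.461

Eᵢ/kT = 0.24928, 1.4269, 2.1060.
Z = Σ e^(−Eᵢ/kT) = e^(−0.24928) + e^(−1.4269) + e^(−2.1060) = 0.77936 + 0.24005 + 0.12172 = 1.1411.
⟨E⟩ = 2.4258, ⟨E²⟩ = 11.497.
C_V/k_B = (⟨E²⟩ − ⟨E⟩²)/(kT)² = (11.497 − 5.8845)/12.180 = 0.461.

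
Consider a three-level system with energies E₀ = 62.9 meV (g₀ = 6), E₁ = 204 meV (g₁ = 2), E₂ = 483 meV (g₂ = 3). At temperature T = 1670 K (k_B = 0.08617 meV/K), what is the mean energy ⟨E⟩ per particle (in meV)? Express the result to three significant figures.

k_BT = 0.08617 × 1670 K = 143.90 meV.
Eᵢ/kT = 0.43711, 1.4177, 3.3565.
Z = Σ gᵢe^(−Eᵢ/kT) = 6·e^(−0.43711) + 2·e^(−1.4177) + 3·e^(−3.3565) = 3.8754 + 0.48454 + 0.10457 = 4.4645.
⟨E⟩ = Σ Eᵢ gᵢe^(−Eᵢ/kT) / Z = (62.9·3.8754 + 204·0.48454 + 483·0.10457) / 4.4645 = 88.1 meV.

88.1 meV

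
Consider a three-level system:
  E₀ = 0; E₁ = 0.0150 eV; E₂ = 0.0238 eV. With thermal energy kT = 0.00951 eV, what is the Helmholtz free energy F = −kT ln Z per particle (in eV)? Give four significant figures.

Eᵢ/kT = 0, 1.57729, 2.50263.
Z = Σ e^(−Eᵢ/kT) = e^(−0) + e^(−1.57729) + e^(−2.50263) = 1.00000 + 0.206534 + 0.0818694 = 1.28840.
F = −kT ln Z = −0.00951 × ln(1.28840) = −0.00951 × 0.253401 = -0.002410 eV.

-0.002410 eV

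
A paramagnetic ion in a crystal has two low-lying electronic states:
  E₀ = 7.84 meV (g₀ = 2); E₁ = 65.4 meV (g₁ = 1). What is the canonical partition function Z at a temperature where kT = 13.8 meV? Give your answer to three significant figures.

Z = 1.14

Eᵢ/kT = 0.56812, 4.7391.
Z = Σ gᵢe^(−Eᵢ/kT) = 2·e^(−0.56812) + 1·e^(−4.7391) = 1.1332 + 0.0087465 = 1.1419.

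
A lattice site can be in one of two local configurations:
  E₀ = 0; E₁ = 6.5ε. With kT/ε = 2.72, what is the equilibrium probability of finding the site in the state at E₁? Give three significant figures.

0.0840

Eᵢ/kT = 0, 2.3897.
Z = Σ e^(−Eᵢ/kT) = e^(−0) + e^(−2.3897) = 1.0000 + 0.091657 = 1.0917.
P₁ = e^(−E₁/kT) / Z = 0.091657/1.0917 = 0.0840.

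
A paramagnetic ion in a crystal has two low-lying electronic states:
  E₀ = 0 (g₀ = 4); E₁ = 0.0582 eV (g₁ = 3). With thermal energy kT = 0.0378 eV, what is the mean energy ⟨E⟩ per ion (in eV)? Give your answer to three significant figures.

Eᵢ/kT = 0, 1.5397.
Z = Σ gᵢe^(−Eᵢ/kT) = 4·e^(−0) + 3·e^(−1.5397) = 4.0000 + 0.64334 = 4.6433.
⟨E⟩ = Σ Eᵢ gᵢe^(−Eᵢ/kT) / Z = (0·4.0000 + 0.0582·0.64334) / 4.6433 = 0.00806 eV.

0.00806 eV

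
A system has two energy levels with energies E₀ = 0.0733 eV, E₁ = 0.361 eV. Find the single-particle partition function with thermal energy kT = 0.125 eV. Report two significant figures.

Z = 0.61

Eᵢ/kT = 0.5864, 2.888.
Z = Σ e^(−Eᵢ/kT) = e^(−0.5864) + e^(−2.888) = 0.5563 + 0.05569 = 0.6120.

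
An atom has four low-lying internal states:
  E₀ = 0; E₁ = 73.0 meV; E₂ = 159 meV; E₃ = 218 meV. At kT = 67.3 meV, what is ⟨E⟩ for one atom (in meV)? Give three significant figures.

32.8 meV

Eᵢ/kT = 0, 1.0847, 2.3626, 3.2392.
Z = Σ e^(−Eᵢ/kT) = e^(−0) + e^(−1.0847) + e^(−2.3626) + e^(−3.2392) = 1.0000 + 0.33800 + 0.094175 + 0.039195 = 1.4714.
⟨E⟩ = Σ Eᵢ e^(−Eᵢ/kT) / Z = (0·1.0000 + 73.0·0.33800 + 159·0.094175 + 218·0.039195) / 1.4714 = 32.8 meV.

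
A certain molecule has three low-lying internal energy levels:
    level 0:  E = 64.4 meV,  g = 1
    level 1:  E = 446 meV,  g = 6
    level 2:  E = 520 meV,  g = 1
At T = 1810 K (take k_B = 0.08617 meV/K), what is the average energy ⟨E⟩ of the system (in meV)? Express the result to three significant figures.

206 meV

k_BT = 0.08617 × 1810 K = 155.97 meV.
Eᵢ/kT = 0.41290, 2.8595, 3.3340.
Z = Σ gᵢe^(−Eᵢ/kT) = 1·e^(−0.41290) + 6·e^(−2.8595) + 1·e^(−3.3340) = 0.66173 + 0.34378 + 0.035650 = 1.0412.
⟨E⟩ = Σ Eᵢ gᵢe^(−Eᵢ/kT) / Z = (64.4·0.66173 + 446·0.34378 + 520·0.035650) / 1.0412 = 206 meV.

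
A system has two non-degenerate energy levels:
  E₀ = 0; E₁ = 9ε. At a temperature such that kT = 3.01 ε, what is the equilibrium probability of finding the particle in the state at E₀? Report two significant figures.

0.95

Eᵢ/kT = 0, 2.990.
Z = Σ e^(−Eᵢ/kT) = e^(−0) + e^(−2.990) = 1.000 + 0.05029 = 1.050.
P₀ = e^(−E₀/kT) / Z = 1.000/1.050 = 0.95.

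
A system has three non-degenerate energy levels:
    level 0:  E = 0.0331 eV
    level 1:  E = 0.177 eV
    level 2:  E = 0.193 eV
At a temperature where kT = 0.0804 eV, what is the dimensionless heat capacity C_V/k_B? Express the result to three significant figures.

Eᵢ/kT = 0.41169, 2.2015, 2.4005.
Z = Σ e^(−Eᵢ/kT) = e^(−0.41169) + e^(−2.2015) + e^(−2.4005) = 0.66253 + 0.11064 + 0.090673 = 0.86384.
⟨E⟩ = 0.068315 eV, ⟨E²⟩ = 0.0087627 eV².
C_V/k_B = (⟨E²⟩ − ⟨E⟩²)/(kT)² = (0.0087627 − 0.0046669)/0.0064642 = 0.634.

0.634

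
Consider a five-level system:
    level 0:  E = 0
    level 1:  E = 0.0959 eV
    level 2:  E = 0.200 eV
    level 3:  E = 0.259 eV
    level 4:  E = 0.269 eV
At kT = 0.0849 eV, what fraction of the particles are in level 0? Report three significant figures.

Eᵢ/kT = 0, 1.1296, 2.3557, 3.0506, 3.1684.
Z = Σ e^(−Eᵢ/kT) = e^(−0) + e^(−1.1296) + e^(−2.3557) + e^(−3.0506) + e^(−3.1684) = 1.0000 + 0.32316 + 0.094827 + 0.047331 + 0.042071 = 1.5074.
P₀ = e^(−E₀/kT) / Z = 1.0000/1.5074 = 0.663.

0.663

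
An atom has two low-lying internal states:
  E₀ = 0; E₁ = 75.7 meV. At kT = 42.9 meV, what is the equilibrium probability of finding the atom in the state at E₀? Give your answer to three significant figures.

Eᵢ/kT = 0, 1.7646.
Z = Σ e^(−Eᵢ/kT) = e^(−0) + e^(−1.7646) = 1.0000 + 0.17126 = 1.1713.
P₀ = e^(−E₀/kT) / Z = 1.0000/1.1713 = 0.854.

0.854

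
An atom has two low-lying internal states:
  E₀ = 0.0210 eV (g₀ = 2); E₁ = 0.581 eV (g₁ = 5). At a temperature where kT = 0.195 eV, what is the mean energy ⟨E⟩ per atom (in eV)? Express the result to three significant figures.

0.0904 eV

Eᵢ/kT = 0.10769, 2.9795.
Z = Σ gᵢe^(−Eᵢ/kT) = 2·e^(−0.10769) + 5·e^(−2.9795) = 1.7958 + 0.25409 = 2.0499.
⟨E⟩ = Σ Eᵢ gᵢe^(−Eᵢ/kT) / Z = (0.0210·1.7958 + 0.581·0.25409) / 2.0499 = 0.0904 eV.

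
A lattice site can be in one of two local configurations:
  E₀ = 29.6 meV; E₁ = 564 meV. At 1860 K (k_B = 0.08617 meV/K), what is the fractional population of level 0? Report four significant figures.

k_BT = 0.08617 × 1860 K = 160.276 meV.
Eᵢ/kT = 0.184681, 3.51893.
Z = Σ e^(−Eᵢ/kT) = e^(−0.184681) + e^(−3.51893) = 0.831369 + 0.0296311 = 0.861000.
P₀ = e^(−E₀/kT) / Z = 0.831369/0.861000 = 0.9656.

0.9656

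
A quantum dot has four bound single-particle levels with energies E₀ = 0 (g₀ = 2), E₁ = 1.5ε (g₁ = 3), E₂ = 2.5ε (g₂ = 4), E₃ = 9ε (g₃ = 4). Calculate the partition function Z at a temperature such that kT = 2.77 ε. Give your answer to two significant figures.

Eᵢ/kT = 0, 0.5415, 0.9025, 3.249.
Z = Σ gᵢe^(−Eᵢ/kT) = 2·e^(−0) + 3·e^(−0.5415) + 4·e^(−0.9025) + 4·e^(−3.249) = 2.000 + 1.746 + 1.622 + 0.1553 = 5.523.

Z = 5.5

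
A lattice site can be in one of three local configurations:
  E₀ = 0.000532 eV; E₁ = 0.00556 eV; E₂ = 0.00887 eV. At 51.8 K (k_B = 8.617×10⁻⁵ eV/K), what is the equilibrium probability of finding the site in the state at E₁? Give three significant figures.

k_BT = 8.617×10⁻⁵ × 51.8 K = 0.0044636 eV.
Eᵢ/kT = 0.11919, 1.2456, 1.9872.
Z = Σ e^(−Eᵢ/kT) = e^(−0.11919) + e^(−1.2456) + e^(−1.9872) = 0.88764 + 0.28777 + 0.13708 = 1.3125.
P₁ = e^(−E₁/kT) / Z = 0.28777/1.3125 = 0.219.

0.219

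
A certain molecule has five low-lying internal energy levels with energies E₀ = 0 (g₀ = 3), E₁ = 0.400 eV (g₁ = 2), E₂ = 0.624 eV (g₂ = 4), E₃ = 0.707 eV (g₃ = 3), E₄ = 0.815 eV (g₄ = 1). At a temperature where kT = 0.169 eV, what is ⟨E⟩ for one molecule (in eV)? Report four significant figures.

0.05271 eV

Eᵢ/kT = 0, 2.36686, 3.69231, 4.18343, 4.82249.
Z = Σ gᵢe^(−Eᵢ/kT) = 3·e^(−0) + 2·e^(−2.36686) + 4·e^(−3.69231) + 3·e^(−4.18343) + 1·e^(−4.82249) = 3.00000 + 0.187549 + 0.0996575 + 0.0457384 + 0.00804673 = 3.34099.
⟨E⟩ = Σ Eᵢ gᵢe^(−Eᵢ/kT) / Z = (0·3.00000 + 0.400·0.187549 + 0.624·0.0996575 + 0.707·0.0457384 + 0.815·0.00804673) / 3.34099 = 0.05271 eV.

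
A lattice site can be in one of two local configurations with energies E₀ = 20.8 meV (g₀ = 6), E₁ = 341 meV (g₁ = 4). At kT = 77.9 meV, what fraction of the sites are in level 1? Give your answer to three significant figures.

0.0108

Eᵢ/kT = 0.26701, 4.3774.
Z = Σ gᵢe^(−Eᵢ/kT) = 6·e^(−0.26701) + 4·e^(−4.3774) = 4.5940 + 0.050232 = 4.6442.
P₁ = g₁ e^(−E₁/kT) / Z = 0.050232/4.6442 = 0.0108.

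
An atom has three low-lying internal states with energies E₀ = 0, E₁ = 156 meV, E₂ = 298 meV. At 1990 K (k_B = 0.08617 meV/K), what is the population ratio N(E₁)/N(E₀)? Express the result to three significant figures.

k_BT = 0.08617 × 1990 K = 171.48 meV.
n₁/n₀ = exp[−(E₁−E₀)/kT] = exp(−(156 meV)/(171.48 meV)) = exp(-0.90973) = 0.403.

0.403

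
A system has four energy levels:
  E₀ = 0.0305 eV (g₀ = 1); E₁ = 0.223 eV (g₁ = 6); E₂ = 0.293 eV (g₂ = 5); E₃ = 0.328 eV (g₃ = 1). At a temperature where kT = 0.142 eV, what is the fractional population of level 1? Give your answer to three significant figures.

0.447

Eᵢ/kT = 0.21479, 1.5704, 2.0634, 2.3099.
Z = Σ gᵢe^(−Eᵢ/kT) = 1·e^(−0.21479) + 6·e^(−1.5704) + 5·e^(−2.0634) + 1·e^(−2.3099) = 0.80671 + 1.2478 + 0.63511 + 0.099271 = 2.7889.
P₁ = g₁ e^(−E₁/kT) / Z = 1.2478/2.7889 = 0.447.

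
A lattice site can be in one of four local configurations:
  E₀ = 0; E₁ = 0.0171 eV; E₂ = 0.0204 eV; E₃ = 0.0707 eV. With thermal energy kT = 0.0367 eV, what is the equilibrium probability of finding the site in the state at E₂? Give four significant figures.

0.2444

Eᵢ/kT = 0, 0.465940, 0.555858, 1.92643.
Z = Σ e^(−Eᵢ/kT) = e^(−0) + e^(−0.465940) + e^(−0.555858) + e^(−1.92643) = 1.00000 + 0.627545 + 0.573580 + 0.145667 = 2.34679.
P₂ = e^(−E₂/kT) / Z = 0.573580/2.34679 = 0.2444.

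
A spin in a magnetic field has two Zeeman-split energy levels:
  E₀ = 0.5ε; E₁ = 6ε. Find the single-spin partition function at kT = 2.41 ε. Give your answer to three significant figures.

Eᵢ/kT = 0.20747, 2.4896.
Z = Σ e^(−Eᵢ/kT) = e^(−0.20747) + e^(−2.4896) = 0.81264 + 0.082943 = 0.89558.

Z = 0.896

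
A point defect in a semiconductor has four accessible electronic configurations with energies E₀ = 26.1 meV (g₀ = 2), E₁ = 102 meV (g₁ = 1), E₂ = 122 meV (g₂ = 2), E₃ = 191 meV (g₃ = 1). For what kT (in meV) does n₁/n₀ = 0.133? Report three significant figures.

n₁/n₀ = (g₁/g₀) exp[−(E₁−E₀)/kT] = 0.133.
⇒ (E₁−E₀)/kT = ln((1/2)/0.133) = ln(3.7594) = 1.3243.
kT = 75.9 meV / 1.3243 = 57.3 meV.

57.3 meV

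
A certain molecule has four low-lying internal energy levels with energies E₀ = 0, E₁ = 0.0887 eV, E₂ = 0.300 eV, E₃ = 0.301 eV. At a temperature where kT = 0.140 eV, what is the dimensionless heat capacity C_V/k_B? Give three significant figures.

0.506

Eᵢ/kT = 0, 0.63357, 2.1429, 2.1500.
Z = Σ e^(−Eᵢ/kT) = e^(−0) + e^(−0.63357) + e^(−2.1429) + e^(−2.1500) = 1.0000 + 0.53069 + 0.11731 + 0.11648 = 1.7645.
⟨E⟩ = 0.066492 eV, ⟨E²⟩ = 0.014331 eV².
C_V/k_B = (⟨E²⟩ − ⟨E⟩²)/(kT)² = (0.014331 − 0.0044212)/0.019600 = 0.506.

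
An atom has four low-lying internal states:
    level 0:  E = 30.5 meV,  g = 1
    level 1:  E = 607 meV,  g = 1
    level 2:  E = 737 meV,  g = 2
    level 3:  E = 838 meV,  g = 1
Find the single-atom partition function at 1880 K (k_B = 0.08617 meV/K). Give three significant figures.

Z = 0.879

k_BT = 0.08617 × 1880 K = 162.00 meV.
Eᵢ/kT = 0.18827, 3.7469, 4.5494, 5.1728.
Z = Σ gᵢe^(−Eᵢ/kT) = 1·e^(−0.18827) + 1·e^(−3.7469) + 2·e^(−4.5494) + 1·e^(−5.1728) = 0.82839 + 0.023591 + 0.021147 + 0.0056687 = 0.87880.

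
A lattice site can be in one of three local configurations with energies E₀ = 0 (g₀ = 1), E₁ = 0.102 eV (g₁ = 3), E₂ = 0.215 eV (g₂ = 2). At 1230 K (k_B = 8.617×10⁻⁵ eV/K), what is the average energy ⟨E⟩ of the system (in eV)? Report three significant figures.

k_BT = 8.617×10⁻⁵ × 1230 K = 0.10599 eV.
Eᵢ/kT = 0, 0.96235, 2.0285.
Z = Σ gᵢe^(−Eᵢ/kT) = 1·e^(−0) + 3·e^(−0.96235) + 2·e^(−2.0285) = 1.0000 + 1.1460 + 0.26307 = 2.4091.
⟨E⟩ = Σ Eᵢ gᵢe^(−Eᵢ/kT) / Z = (0·1.0000 + 0.102·1.1460 + 0.215·0.26307) / 2.4091 = 0.0720 eV.

0.0720 eV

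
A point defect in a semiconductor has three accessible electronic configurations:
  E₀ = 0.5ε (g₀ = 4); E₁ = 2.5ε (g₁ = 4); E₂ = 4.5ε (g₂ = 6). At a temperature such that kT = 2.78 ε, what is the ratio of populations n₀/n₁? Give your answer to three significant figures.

2.05

n₀/n₁ = (g₀/g₁) exp[−(E₀−E₁)/kT] = (4/4) × exp(−(-2.0ε)/(2.78ε)) = (4/4) × exp(0.71942) = 2.05.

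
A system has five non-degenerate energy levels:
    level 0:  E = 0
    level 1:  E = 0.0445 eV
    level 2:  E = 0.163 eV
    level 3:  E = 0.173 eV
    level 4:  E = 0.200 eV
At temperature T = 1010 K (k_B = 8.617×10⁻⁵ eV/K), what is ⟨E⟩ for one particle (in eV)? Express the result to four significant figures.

0.04798 eV

k_BT = 8.617×10⁻⁵ × 1010 K = 0.0870317 eV.
Eᵢ/kT = 0, 0.511308, 1.87288, 1.98778, 2.29801.
Z = Σ e^(−Eᵢ/kT) = e^(−0) + e^(−0.511308) + e^(−1.87288) + e^(−1.98778) + e^(−2.29801) = 1.00000 + 0.599711 + 0.153680 + 0.136999 + 0.100459 = 1.99085.
⟨E⟩ = Σ Eᵢ e^(−Eᵢ/kT) / Z = (0·1.00000 + 0.0445·0.599711 + 0.163·0.153680 + 0.173·0.136999 + 0.200·0.100459) / 1.99085 = 0.04798 eV.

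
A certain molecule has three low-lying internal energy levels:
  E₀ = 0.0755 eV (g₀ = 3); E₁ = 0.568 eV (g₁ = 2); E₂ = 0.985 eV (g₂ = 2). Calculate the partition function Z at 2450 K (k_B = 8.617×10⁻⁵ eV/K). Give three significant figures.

k_BT = 8.617×10⁻⁵ × 2450 K = 0.21112 eV.
Eᵢ/kT = 0.35762, 2.6904, 4.6656.
Z = Σ gᵢe^(−Eᵢ/kT) = 3·e^(−0.35762) + 2·e^(−2.6904) + 2·e^(−4.6656) = 2.0980 + 0.13571 + 0.018827 = 2.2525.

Z = 2.25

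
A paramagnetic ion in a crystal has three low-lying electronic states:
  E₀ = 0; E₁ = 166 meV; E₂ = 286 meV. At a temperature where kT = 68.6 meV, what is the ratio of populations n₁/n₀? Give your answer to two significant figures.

0.089

n₁/n₀ = exp[−(E₁−E₀)/kT] = exp(−(166 meV)/(68.6 meV)) = exp(-2.420) = 0.089.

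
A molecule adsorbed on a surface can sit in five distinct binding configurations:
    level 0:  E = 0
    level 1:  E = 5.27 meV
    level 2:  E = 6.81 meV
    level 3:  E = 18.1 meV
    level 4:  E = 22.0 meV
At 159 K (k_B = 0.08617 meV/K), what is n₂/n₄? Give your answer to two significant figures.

k_BT = 0.08617 × 159 K = 13.70 meV.
n₂/n₄ = exp[−(E₂−E₄)/kT] = exp(−(-15.19 meV)/(13.70 meV)) = exp(1.109) = 3.0.

3.0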